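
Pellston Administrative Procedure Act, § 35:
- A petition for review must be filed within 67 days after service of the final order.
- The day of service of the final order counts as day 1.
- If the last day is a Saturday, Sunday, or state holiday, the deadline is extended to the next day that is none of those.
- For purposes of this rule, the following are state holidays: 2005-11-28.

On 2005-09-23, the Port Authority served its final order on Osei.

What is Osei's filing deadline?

Counting 2005-09-23 as day 1, day 67 is November 28, 2005.
November 28, 2005 is a listed holiday. The next qualifying day is November 29, 2005.

November 29, 2005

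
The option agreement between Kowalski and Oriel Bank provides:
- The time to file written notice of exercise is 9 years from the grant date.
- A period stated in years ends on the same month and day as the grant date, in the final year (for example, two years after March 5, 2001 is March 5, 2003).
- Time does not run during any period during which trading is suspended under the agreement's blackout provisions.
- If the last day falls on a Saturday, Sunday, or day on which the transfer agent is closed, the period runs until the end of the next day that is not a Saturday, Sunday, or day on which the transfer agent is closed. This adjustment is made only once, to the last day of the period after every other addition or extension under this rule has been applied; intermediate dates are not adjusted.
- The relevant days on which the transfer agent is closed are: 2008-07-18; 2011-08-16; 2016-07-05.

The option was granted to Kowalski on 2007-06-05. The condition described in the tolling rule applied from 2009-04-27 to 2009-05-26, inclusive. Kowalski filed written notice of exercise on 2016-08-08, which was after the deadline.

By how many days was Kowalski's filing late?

33 days

9 years after 2007-06-05 is June 5, 2016.
From April 27, 2009 through May 26, 2009 inclusive is 30 days; tolling adds 30 days: June 5, 2016 + 30 days = July 5, 2016.
July 5, 2016 is a listed holiday. The next qualifying day is July 6, 2016.
The deadline is July 6, 2016; from July 6, 2016 to August 8, 2016 is 33 days.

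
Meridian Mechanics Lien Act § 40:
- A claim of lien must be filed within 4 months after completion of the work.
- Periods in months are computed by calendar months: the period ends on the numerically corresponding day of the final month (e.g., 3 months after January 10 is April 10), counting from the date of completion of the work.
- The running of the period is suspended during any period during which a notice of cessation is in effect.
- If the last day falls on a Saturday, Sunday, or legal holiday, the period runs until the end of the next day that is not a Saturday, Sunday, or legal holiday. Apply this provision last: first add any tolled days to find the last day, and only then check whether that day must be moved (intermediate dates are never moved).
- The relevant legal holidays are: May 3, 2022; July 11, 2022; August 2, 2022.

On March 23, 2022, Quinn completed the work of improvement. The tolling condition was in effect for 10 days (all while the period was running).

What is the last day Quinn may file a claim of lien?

August 3, 2022

4 months after March 23, 2022 is July 23, 2022.
Tolling adds 10 days: July 23, 2022 + 10 days = August 2, 2022.
August 2, 2022 is a listed holiday. The next qualifying day is August 3, 2022.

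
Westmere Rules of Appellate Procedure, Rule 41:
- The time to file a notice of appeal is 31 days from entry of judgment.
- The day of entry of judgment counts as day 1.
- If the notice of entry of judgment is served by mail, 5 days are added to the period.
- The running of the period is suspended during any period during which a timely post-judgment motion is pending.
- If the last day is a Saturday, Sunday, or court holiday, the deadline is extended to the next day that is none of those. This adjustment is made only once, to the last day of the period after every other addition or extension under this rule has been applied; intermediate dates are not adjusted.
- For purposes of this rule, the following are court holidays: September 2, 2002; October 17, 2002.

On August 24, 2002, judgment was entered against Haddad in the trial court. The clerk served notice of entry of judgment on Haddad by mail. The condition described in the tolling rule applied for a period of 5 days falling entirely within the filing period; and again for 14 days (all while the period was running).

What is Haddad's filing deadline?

Counting August 24, 2002 as day 1, day 31 is September 23, 2002.
Service was by mail, adding 5 days: September 23, 2002 + 5 days = September 28, 2002.
Tolling adds 5 days: September 28, 2002 + 5 days = October 3, 2002.
Tolling adds 14 days: October 3, 2002 + 14 days = October 17, 2002.
October 17, 2002 is a listed holiday. The next qualifying day is October 18, 2002.

October 18, 2002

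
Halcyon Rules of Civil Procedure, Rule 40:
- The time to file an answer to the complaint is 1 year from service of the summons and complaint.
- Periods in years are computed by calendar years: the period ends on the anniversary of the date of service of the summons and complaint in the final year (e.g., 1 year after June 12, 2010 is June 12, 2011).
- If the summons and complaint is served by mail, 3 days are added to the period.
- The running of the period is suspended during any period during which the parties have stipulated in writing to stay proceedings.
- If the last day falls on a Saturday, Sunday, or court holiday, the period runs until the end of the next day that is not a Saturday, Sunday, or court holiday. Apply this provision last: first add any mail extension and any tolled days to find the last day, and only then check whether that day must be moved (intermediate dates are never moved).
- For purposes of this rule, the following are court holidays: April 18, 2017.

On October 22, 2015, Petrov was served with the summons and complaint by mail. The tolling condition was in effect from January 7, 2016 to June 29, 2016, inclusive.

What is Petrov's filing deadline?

April 19, 2017

1 year after October 22, 2015 is October 22, 2016.
Service was by mail, adding 3 days: October 22, 2016 + 3 days = October 25, 2016.
From January 7, 2016 through June 29, 2016 inclusive is 175 days; tolling adds 175 days: October 25, 2016 + 175 days = April 18, 2017.
April 18, 2017 is a listed holiday. The next qualifying day is April 19, 2017.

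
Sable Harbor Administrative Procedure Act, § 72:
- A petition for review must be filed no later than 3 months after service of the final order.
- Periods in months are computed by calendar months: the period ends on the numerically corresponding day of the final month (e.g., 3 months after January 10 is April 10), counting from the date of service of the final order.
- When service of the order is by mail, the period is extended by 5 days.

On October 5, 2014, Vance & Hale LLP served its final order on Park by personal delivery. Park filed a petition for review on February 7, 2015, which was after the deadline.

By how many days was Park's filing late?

3 months after October 5, 2014 is January 5, 2015.
Service was not by mail, so no mail extension applies.
The deadline is January 5, 2015; from January 5, 2015 to February 7, 2015 is 33 days.

33 days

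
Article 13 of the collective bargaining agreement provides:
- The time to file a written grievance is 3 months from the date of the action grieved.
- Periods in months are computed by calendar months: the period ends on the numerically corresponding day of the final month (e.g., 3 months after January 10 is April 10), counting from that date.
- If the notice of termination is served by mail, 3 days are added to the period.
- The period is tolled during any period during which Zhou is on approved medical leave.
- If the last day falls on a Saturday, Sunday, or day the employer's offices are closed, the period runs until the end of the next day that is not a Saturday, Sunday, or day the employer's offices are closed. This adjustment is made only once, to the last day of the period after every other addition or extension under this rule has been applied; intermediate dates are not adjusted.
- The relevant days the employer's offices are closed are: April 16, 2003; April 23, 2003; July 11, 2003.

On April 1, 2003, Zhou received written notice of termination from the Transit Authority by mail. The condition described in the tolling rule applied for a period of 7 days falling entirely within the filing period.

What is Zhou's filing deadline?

3 months after April 1, 2003 is July 1, 2003.
Service was by mail, adding 3 days: July 1, 2003 + 3 days = July 4, 2003.
Tolling adds 7 days: July 4, 2003 + 7 days = July 11, 2003.
July 11, 2003 is a listed holiday; July 12, 2003 is Saturday; July 13, 2003 is Sunday. The next qualifying day is July 14, 2003.

July 14, 2003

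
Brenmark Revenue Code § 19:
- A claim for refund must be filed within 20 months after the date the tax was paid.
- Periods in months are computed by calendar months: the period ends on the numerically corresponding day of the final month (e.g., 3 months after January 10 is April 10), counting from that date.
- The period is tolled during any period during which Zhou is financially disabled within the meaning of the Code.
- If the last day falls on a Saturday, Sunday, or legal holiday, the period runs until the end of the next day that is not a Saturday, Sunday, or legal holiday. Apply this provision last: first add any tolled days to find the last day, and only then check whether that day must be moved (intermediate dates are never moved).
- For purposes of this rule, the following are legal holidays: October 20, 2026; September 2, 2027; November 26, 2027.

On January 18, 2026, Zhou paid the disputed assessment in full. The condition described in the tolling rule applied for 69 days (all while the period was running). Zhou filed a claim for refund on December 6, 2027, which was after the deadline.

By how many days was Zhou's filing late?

7 days

20 months after January 18, 2026 is September 18, 2027.
Tolling adds 69 days: September 18, 2027 + 69 days = November 26, 2027.
November 26, 2027 is a listed holiday; November 27, 2027 is Saturday; November 28, 2027 is Sunday. The next qualifying day is November 29, 2027.
The deadline is November 29, 2027; from November 29, 2027 to December 6, 2027 is 7 days.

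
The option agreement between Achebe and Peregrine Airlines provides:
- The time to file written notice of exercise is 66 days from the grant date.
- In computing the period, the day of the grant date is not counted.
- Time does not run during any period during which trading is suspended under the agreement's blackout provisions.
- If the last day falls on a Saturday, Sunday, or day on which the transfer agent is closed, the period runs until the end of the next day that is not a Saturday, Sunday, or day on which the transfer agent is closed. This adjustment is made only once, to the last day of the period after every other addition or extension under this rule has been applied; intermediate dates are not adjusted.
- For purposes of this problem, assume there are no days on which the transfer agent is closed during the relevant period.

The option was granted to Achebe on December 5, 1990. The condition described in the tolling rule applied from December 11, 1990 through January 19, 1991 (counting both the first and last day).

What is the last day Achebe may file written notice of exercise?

66 days after December 5, 1990 is February 9, 1991.
From December 11, 1990 through January 19, 1991 inclusive is 40 days; tolling adds 40 days: February 9, 1991 + 40 days = March 21, 1991.
March 21, 1991 is a Thursday and not a day on which the transfer agent is closed, so no extension applies.

March 21, 1991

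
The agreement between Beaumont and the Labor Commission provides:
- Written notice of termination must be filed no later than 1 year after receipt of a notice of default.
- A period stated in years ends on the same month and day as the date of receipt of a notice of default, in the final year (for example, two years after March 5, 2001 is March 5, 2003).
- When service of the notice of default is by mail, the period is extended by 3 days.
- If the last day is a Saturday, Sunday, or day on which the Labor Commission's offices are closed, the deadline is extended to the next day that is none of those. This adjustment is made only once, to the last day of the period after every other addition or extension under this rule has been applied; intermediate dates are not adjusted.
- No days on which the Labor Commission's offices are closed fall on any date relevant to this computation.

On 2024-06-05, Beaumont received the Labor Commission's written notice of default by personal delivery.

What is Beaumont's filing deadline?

1 year after 2024-06-05 is June 5, 2025.
Service was not by mail, so no mail extension applies.
June 5, 2025 is a Thursday and not a day on which the Labor Commission's offices are closed, so no extension applies.

June 5, 2025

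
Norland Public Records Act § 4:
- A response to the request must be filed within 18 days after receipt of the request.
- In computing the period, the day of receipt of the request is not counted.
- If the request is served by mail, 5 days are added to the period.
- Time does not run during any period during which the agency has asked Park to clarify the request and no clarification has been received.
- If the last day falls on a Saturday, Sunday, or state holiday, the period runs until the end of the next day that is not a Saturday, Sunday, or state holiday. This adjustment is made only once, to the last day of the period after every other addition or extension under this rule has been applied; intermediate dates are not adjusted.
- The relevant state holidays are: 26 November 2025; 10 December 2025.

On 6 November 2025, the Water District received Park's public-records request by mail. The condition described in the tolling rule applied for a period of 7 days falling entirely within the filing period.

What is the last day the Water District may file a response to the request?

December 8, 2025

18 days after 6 November 2025 is November 24, 2025.
Service was by mail, adding 5 days: November 24, 2025 + 5 days = November 29, 2025.
Tolling adds 7 days: November 29, 2025 + 7 days = December 6, 2025.
December 6, 2025 is Saturday; December 7, 2025 is Sunday. The next qualifying day is December 8, 2025.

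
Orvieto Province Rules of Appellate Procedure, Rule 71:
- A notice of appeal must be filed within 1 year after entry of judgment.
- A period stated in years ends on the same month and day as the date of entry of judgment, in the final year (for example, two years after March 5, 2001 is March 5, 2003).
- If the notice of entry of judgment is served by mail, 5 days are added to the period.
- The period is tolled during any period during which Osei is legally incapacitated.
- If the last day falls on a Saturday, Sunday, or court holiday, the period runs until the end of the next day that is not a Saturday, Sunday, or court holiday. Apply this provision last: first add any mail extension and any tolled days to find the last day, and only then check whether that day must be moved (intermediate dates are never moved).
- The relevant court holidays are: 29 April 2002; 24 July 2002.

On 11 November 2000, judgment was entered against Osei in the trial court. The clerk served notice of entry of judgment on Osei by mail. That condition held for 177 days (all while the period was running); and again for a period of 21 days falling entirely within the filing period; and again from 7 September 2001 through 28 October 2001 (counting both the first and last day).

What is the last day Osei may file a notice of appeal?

July 25, 2002

1 year after 11 November 2000 is November 11, 2001.
Service was by mail, adding 5 days: November 11, 2001 + 5 days = November 16, 2001.
Tolling adds 177 days: November 16, 2001 + 177 days = May 12, 2002.
Tolling adds 21 days: May 12, 2002 + 21 days = June 2, 2002.
From September 7, 2001 through October 28, 2001 inclusive is 52 days; tolling adds 52 days: June 2, 2002 + 52 days = July 24, 2002.
July 24, 2002 is a listed holiday. The next qualifying day is July 25, 2002.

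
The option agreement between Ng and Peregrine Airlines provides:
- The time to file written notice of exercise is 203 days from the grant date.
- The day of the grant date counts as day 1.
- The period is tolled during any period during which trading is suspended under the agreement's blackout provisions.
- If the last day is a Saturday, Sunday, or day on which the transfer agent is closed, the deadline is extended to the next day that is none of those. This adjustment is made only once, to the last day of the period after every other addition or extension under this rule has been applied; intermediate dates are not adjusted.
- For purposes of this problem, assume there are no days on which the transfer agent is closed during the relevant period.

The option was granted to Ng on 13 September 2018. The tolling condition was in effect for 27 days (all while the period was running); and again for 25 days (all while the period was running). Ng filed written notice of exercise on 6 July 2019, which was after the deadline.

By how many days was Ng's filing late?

40 days

Counting 13 September 2018 as day 1, day 203 is April 3, 2019.
Tolling adds 27 days: April 3, 2019 + 27 days = April 30, 2019.
Tolling adds 25 days: April 30, 2019 + 25 days = May 25, 2019.
May 25, 2019 is Saturday; May 26, 2019 is Sunday. The next qualifying day is May 27, 2019.
The deadline is May 27, 2019; from May 27, 2019 to July 6, 2019 is 40 days.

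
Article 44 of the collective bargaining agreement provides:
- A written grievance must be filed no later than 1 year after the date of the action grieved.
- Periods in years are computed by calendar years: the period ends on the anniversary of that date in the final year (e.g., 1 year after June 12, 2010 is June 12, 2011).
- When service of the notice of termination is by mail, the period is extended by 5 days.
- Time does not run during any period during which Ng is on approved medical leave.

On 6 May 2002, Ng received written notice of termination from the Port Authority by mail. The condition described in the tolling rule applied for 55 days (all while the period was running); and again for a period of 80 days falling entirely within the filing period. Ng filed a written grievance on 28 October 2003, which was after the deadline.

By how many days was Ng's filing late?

1 year after 6 May 2002 is May 6, 2003.
Service was by mail, adding 5 days: May 6, 2003 + 5 days = May 11, 2003.
Tolling adds 55 days: May 11, 2003 + 55 days = July 5, 2003.
Tolling adds 80 days: July 5, 2003 + 80 days = September 23, 2003.
The deadline is September 23, 2003; from September 23, 2003 to October 28, 2003 is 35 days.

35 days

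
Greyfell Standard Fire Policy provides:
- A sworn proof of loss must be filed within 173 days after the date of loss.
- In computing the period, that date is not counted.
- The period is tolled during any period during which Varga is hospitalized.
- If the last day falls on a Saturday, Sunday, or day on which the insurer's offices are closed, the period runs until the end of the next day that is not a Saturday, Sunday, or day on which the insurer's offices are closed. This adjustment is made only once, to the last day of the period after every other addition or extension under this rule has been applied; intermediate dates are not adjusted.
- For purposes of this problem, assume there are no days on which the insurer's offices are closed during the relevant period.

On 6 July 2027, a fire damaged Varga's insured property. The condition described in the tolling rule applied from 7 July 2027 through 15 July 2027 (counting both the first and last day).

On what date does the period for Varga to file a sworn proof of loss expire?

173 days after 6 July 2027 is December 26, 2027.
From July 7, 2027 through July 15, 2027 inclusive is 9 days; tolling adds 9 days: December 26, 2027 + 9 days = January 4, 2028.
January 4, 2028 is a Tuesday and not a day on which the insurer's offices are closed, so no extension applies.

January 4, 2028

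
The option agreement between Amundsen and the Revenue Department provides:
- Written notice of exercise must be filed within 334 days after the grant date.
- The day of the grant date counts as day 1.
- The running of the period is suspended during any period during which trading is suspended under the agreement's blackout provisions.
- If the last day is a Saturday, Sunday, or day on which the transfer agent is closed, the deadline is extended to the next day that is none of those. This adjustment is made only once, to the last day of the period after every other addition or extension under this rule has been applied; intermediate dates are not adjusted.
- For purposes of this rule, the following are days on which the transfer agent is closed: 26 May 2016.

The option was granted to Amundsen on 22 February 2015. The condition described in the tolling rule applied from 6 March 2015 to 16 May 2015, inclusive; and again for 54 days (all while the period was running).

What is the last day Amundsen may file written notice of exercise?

Counting 22 February 2015 as day 1, day 334 is January 21, 2016.
From March 6, 2015 through May 16, 2015 inclusive is 72 days; tolling adds 72 days: January 21, 2016 + 72 days = April 2, 2016.
Tolling adds 54 days: April 2, 2016 + 54 days = May 26, 2016.
May 26, 2016 is a listed holiday. The next qualifying day is May 27, 2016.

May 27, 2016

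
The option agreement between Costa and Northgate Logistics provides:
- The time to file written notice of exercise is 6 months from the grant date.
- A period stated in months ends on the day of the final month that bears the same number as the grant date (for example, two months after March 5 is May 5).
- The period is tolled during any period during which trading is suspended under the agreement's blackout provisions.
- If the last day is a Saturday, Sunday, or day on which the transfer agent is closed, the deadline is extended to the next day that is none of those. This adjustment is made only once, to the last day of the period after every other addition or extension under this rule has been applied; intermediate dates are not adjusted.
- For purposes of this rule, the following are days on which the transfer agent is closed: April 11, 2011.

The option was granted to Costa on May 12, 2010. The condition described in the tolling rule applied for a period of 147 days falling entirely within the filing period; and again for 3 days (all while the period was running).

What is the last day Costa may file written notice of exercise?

6 months after May 12, 2010 is November 12, 2010.
Tolling adds 147 days: November 12, 2010 + 147 days = April 8, 2011.
Tolling adds 3 days: April 8, 2011 + 3 days = April 11, 2011.
April 11, 2011 is a listed holiday. The next qualifying day is April 12, 2011.

April 12, 2011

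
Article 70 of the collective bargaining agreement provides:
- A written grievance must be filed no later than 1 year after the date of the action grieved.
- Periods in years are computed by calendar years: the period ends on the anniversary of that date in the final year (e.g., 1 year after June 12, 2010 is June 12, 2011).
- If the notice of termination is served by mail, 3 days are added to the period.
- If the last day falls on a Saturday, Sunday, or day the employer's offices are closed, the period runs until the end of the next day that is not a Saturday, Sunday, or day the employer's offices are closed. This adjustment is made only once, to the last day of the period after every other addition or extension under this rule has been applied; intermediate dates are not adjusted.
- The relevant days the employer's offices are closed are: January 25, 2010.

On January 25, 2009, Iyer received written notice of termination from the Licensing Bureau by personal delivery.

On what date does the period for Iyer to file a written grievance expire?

1 year after January 25, 2009 is January 25, 2010.
Service was not by mail, so no mail extension applies.
January 25, 2010 is a listed holiday. The next qualifying day is January 26, 2010.

January 26, 2010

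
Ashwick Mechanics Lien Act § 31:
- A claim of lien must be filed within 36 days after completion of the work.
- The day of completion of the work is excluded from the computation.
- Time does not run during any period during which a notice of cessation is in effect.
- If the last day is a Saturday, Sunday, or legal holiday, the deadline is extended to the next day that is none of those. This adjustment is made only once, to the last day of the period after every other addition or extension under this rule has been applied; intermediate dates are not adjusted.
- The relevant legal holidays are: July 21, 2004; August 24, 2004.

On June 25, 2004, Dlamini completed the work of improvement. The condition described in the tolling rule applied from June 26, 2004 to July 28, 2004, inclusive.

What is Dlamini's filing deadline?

36 days after June 25, 2004 is July 31, 2004.
From June 26, 2004 through July 28, 2004 inclusive is 33 days; tolling adds 33 days: July 31, 2004 + 33 days = September 2, 2004.
September 2, 2004 is a Thursday and not a legal holiday, so no extension applies.

September 2, 2004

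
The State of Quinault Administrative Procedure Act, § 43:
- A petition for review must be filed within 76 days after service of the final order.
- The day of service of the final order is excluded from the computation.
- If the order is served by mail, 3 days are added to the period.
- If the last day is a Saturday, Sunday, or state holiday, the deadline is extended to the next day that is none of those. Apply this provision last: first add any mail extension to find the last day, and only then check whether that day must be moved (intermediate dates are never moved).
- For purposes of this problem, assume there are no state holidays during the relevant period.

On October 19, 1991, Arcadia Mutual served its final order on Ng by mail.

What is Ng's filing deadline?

76 days after October 19, 1991 is January 3, 1992.
Service was by mail, adding 3 days: January 3, 1992 + 3 days = January 6, 1992.
January 6, 1992 is a Monday and not a state holiday, so no extension applies.

January 6, 1992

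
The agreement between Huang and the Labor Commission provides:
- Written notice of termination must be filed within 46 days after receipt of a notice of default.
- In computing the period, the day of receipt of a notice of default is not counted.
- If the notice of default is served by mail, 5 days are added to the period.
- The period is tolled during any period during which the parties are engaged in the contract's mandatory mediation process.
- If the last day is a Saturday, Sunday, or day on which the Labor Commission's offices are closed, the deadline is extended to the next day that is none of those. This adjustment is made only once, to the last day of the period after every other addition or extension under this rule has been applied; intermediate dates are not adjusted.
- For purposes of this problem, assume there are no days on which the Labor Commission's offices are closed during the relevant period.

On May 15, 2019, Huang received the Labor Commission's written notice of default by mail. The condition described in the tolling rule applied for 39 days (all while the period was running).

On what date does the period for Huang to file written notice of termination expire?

46 days after May 15, 2019 is June 30, 2019.
Service was by mail, adding 5 days: June 30, 2019 + 5 days = July 5, 2019.
Tolling adds 39 days: July 5, 2019 + 39 days = August 13, 2019.
August 13, 2019 is a Tuesday and not a day on which the Labor Commission's offices are closed, so no extension applies.

August 13, 2019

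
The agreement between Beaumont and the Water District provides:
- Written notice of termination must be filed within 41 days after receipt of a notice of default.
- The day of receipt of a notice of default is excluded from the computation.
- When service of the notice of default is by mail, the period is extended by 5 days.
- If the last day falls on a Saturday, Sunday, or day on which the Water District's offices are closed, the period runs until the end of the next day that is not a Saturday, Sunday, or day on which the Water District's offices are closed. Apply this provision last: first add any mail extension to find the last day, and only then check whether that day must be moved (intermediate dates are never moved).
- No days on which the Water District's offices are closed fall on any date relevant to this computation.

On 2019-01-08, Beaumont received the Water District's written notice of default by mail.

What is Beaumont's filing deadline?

February 25, 2019

41 days after 2019-01-08 is February 18, 2019.
Service was by mail, adding 5 days: February 18, 2019 + 5 days = February 23, 2019.
February 23, 2019 is Saturday; February 24, 2019 is Sunday. The next qualifying day is February 25, 2019.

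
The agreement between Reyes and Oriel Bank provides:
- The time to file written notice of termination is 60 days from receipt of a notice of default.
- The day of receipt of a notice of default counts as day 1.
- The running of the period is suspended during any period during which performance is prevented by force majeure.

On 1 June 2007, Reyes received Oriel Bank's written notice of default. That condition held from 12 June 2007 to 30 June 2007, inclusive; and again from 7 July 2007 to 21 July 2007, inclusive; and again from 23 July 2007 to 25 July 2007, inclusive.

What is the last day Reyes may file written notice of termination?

September 5, 2007

Counting 1 June 2007 as day 1, day 60 is July 30, 2007.
From June 12, 2007 through June 30, 2007 inclusive is 19 days; tolling adds 19 days: July 30, 2007 + 19 days = August 18, 2007.
From July 7, 2007 through July 21, 2007 inclusive is 15 days; tolling adds 15 days: August 18, 2007 + 15 days = September 2, 2007.
From July 23, 2007 through July 25, 2007 inclusive is 3 days; tolling adds 3 days: September 2, 2007 + 3 days = September 5, 2007.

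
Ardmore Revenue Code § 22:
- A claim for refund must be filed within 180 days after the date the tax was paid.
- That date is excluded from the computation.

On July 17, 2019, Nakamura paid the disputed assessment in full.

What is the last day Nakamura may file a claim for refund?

January 13, 2020

180 days after July 17, 2019 is January 13, 2020.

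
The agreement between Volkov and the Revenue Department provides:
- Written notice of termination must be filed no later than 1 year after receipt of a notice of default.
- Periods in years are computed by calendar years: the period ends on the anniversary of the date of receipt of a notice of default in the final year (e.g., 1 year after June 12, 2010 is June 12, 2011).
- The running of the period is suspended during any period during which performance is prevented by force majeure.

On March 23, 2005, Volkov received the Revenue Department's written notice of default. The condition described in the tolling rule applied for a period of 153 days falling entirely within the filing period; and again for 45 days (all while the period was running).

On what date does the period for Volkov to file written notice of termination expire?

October 7, 2006

1 year after March 23, 2005 is March 23, 2006.
Tolling adds 153 days: March 23, 2006 + 153 days = August 23, 2006.
Tolling adds 45 days: August 23, 2006 + 45 days = October 7, 2006.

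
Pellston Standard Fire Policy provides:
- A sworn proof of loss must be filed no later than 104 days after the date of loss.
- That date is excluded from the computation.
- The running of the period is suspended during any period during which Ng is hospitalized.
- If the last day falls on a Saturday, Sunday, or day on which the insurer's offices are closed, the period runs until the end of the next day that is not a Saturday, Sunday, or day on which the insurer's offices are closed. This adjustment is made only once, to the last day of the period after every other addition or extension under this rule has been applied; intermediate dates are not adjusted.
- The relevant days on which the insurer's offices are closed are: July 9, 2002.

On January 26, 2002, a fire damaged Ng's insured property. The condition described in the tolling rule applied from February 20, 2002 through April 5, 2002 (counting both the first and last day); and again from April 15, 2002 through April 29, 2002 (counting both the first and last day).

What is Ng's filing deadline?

July 10, 2002

104 days after January 26, 2002 is May 10, 2002.
From February 20, 2002 through April 5, 2002 inclusive is 45 days; tolling adds 45 days: May 10, 2002 + 45 days = June 24, 2002.
From April 15, 2002 through April 29, 2002 inclusive is 15 days; tolling adds 15 days: June 24, 2002 + 15 days = July 9, 2002.
July 9, 2002 is a listed holiday. The next qualifying day is July 10, 2002.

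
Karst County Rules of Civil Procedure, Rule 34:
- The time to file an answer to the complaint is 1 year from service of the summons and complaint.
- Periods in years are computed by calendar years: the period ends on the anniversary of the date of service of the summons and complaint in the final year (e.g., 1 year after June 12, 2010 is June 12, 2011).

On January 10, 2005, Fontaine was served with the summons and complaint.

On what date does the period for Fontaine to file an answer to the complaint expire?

1 year after January 10, 2005 is January 10, 2006.

January 10, 2006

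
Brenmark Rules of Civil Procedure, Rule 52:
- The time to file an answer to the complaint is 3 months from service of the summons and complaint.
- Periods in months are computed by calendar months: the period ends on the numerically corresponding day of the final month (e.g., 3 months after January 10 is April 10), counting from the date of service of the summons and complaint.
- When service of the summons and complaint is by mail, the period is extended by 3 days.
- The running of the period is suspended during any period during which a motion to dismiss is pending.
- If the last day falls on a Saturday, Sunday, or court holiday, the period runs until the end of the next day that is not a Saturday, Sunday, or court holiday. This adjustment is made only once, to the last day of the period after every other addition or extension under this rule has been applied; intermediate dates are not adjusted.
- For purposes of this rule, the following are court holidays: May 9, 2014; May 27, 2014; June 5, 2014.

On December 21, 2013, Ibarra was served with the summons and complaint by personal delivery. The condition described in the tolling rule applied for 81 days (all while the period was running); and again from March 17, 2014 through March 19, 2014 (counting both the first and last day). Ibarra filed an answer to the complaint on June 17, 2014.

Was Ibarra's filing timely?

No

3 months after December 21, 2013 is March 21, 2014.
Service was not by mail, so no mail extension applies.
Tolling adds 81 days: March 21, 2014 + 81 days = June 10, 2014.
From March 17, 2014 through March 19, 2014 inclusive is 3 days; tolling adds 3 days: June 10, 2014 + 3 days = June 13, 2014.
June 13, 2014 is a Friday and not a court holiday, so no extension applies.
The deadline is June 13, 2014; the filing on June 17, 2014 is after that date.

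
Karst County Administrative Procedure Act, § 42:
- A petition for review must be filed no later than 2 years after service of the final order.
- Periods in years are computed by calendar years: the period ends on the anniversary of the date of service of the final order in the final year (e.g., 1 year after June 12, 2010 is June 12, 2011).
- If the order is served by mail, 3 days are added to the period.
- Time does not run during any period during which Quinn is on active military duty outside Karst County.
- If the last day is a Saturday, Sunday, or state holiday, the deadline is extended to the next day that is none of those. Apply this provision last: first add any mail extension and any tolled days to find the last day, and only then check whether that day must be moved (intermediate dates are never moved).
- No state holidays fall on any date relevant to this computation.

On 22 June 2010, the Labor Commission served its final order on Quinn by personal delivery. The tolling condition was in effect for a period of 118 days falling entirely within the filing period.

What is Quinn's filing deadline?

October 18, 2012

2 years after 22 June 2010 is June 22, 2012.
Service was not by mail, so no mail extension applies.
Tolling adds 118 days: June 22, 2012 + 118 days = October 18, 2012.
October 18, 2012 is a Thursday and not a state holiday, so no extension applies.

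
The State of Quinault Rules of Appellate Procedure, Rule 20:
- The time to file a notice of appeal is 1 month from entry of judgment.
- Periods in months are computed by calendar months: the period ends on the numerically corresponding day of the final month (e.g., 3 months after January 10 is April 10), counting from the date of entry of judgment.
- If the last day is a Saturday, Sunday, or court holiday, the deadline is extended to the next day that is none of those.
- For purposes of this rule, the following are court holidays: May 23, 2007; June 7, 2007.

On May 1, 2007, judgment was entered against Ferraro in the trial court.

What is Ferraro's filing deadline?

June 1, 2007

1 month after May 1, 2007 is June 1, 2007.
June 1, 2007 is a Friday and not a court holiday, so no extension applies.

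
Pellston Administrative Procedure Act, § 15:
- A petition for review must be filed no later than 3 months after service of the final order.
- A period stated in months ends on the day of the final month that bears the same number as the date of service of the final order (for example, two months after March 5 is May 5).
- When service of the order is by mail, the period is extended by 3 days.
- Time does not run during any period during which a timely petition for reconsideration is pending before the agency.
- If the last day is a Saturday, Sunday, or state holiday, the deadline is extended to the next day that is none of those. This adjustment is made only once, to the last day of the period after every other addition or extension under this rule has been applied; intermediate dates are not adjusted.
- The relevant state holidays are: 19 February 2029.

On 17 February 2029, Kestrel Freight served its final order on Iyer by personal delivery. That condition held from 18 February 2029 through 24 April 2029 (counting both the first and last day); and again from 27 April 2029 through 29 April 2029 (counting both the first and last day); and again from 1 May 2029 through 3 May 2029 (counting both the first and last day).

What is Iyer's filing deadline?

July 30, 2029

3 months after 17 February 2029 is May 17, 2029.
Service was not by mail, so no mail extension applies.
From February 18, 2029 through April 24, 2029 inclusive is 66 days; tolling adds 66 days: May 17, 2029 + 66 days = July 22, 2029.
From April 27, 2029 through April 29, 2029 inclusive is 3 days; tolling adds 3 days: July 22, 2029 + 3 days = July 25, 2029.
From May 1, 2029 through May 3, 2029 inclusive is 3 days; tolling adds 3 days: July 25, 2029 + 3 days = July 28, 2029.
July 28, 2029 is Saturday; July 29, 2029 is Sunday. The next qualifying day is July 30, 2029.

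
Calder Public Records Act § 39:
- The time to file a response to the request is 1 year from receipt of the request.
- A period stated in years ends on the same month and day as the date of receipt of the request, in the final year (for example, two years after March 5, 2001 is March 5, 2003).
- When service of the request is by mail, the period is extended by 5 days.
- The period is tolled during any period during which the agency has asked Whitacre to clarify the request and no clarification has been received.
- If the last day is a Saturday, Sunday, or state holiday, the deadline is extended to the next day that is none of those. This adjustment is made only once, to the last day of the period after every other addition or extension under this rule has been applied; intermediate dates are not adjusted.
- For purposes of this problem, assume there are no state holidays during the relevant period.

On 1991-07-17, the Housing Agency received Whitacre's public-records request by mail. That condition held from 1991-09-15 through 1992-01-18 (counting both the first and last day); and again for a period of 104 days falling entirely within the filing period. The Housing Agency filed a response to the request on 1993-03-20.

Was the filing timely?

1 year after 1991-07-17 is July 17, 1992.
Service was by mail, adding 5 days: July 17, 1992 + 5 days = July 22, 1992.
From September 15, 1991 through January 18, 1992 inclusive is 126 days; tolling adds 126 days: July 22, 1992 + 126 days = November 25, 1992.
Tolling adds 104 days: November 25, 1992 + 104 days = March 9, 1993.
March 9, 1993 is a Tuesday and not a state holiday, so no extension applies.
The deadline is March 9, 1993; the filing on March 20, 1993 is after that date.

No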